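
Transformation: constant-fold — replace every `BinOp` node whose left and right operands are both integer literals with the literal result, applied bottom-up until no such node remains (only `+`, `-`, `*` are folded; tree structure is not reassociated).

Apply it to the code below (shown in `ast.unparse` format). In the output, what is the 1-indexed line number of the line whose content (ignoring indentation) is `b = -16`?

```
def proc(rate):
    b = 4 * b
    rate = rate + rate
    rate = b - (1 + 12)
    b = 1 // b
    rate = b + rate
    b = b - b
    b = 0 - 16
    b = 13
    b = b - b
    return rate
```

8

Transformed code:
def proc(rate):
    b = 4 * b
    rate = rate + rate
    rate = b - 13
    b = 1 // b
    rate = b + rate
    b = b - b
    b = -16
    b = 13
    b = b - b
    return rate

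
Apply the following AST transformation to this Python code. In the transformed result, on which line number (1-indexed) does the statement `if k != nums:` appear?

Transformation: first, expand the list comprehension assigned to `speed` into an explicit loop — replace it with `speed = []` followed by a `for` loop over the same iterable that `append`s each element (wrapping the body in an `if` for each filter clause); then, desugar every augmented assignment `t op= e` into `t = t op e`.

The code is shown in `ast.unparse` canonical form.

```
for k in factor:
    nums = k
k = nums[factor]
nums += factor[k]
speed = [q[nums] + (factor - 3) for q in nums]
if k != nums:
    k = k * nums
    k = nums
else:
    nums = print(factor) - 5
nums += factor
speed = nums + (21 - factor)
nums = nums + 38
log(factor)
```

8

Transformed code:
for k in factor:
    nums = k
k = nums[factor]
nums = nums + factor[k]
speed = []
for q in nums:
    speed.append(q[nums] + (factor - 3))
if k != nums:
    k = k * nums
    k = nums
else:
    nums = print(factor) - 5
nums = nums + factor
speed = nums + (21 - factor)
nums = nums + 38
log(factor)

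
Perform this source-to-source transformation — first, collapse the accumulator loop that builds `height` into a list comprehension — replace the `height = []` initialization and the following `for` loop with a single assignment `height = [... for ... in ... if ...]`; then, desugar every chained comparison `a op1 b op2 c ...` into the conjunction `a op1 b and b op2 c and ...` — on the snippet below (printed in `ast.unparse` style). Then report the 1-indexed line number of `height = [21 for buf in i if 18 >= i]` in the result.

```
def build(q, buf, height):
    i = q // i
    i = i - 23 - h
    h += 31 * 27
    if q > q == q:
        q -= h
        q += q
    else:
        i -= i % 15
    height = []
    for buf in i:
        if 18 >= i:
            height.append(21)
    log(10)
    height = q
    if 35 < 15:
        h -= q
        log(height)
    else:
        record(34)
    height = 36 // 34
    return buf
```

10

Transformed code:
def build(q, buf, height):
    i = q // i
    i = i - 23 - h
    h += 31 * 27
    if q > q and q == q:
        q -= h
        q += q
    else:
        i -= i % 15
    height = [21 for buf in i if 18 >= i]
    log(10)
    height = q
    if 35 < 15:
        h -= q
        log(height)
    else:
        record(34)
    height = 36 // 34
    return buf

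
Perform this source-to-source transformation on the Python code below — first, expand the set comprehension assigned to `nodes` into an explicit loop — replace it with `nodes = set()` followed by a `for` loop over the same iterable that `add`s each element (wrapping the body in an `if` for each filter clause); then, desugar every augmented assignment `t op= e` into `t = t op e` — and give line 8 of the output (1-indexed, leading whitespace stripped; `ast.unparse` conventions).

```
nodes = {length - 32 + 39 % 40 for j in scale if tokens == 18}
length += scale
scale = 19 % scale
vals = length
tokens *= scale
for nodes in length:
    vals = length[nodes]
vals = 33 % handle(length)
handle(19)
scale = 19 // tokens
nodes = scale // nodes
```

Transformed code:
nodes = set()
for j in scale:
    if tokens == 18:
        nodes.add(length - 32 + 39 % 40)
length = length + scale
scale = 19 % scale
vals = length
tokens = tokens * scale
for nodes in length:
    vals = length[nodes]
vals = 33 % handle(length)
handle(19)
scale = 19 // tokens
nodes = scale // nodes

tokens = tokens * scale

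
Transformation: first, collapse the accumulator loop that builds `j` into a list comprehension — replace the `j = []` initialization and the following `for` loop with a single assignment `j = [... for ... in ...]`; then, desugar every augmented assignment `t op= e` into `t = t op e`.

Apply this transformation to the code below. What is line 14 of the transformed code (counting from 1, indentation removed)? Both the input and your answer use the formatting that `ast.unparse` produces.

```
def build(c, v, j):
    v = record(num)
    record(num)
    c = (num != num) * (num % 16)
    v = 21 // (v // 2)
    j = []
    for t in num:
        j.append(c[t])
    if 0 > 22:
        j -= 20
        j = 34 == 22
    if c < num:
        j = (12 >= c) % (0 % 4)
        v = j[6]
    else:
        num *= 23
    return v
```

Transformed code:
def build(c, v, j):
    v = record(num)
    record(num)
    c = (num != num) * (num % 16)
    v = 21 // (v // 2)
    j = [c[t] for t in num]
    if 0 > 22:
        j = j - 20
        j = 34 == 22
    if c < num:
        j = (12 >= c) % (0 % 4)
        v = j[6]
    else:
        num = num * 23
    return v

num = num * 23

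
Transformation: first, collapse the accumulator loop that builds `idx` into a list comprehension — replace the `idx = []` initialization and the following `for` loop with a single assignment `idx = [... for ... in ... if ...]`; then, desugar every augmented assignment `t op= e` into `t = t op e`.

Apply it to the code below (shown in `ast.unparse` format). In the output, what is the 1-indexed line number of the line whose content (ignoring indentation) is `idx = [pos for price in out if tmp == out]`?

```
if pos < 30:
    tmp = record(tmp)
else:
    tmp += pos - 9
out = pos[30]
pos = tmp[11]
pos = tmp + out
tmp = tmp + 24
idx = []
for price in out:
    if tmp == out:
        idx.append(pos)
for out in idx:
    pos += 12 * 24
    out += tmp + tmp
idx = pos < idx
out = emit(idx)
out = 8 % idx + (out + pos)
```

Transformed code:
if pos < 30:
    tmp = record(tmp)
else:
    tmp = tmp + (pos - 9)
out = pos[30]
pos = tmp[11]
pos = tmp + out
tmp = tmp + 24
idx = [pos for price in out if tmp == out]
for out in idx:
    pos = pos + 12 * 24
    out = out + (tmp + tmp)
idx = pos < idx
out = emit(idx)
out = 8 % idx + (out + pos)

9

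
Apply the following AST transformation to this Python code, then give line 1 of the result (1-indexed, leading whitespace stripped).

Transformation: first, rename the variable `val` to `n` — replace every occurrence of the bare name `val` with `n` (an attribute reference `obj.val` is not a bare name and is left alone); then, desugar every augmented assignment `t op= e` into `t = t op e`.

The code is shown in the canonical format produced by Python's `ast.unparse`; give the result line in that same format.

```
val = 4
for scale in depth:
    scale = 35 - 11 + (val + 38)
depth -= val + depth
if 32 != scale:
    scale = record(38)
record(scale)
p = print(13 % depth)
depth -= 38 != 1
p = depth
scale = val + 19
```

n = 4

Transformed code:
n = 4
for scale in depth:
    scale = 35 - 11 + (n + 38)
depth = depth - (n + depth)
if 32 != scale:
    scale = record(38)
record(scale)
p = print(13 % depth)
depth = depth - (38 != 1)
p = depth
scale = n + 19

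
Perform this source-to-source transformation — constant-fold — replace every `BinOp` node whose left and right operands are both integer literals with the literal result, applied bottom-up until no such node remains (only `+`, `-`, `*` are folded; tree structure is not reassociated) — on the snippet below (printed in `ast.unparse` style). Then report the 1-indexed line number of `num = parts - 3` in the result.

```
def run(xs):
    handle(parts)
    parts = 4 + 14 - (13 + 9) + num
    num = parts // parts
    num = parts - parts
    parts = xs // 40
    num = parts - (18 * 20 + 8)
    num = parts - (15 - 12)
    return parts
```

Transformed code:
def run(xs):
    handle(parts)
    parts = -4 + num
    num = parts // parts
    num = parts - parts
    parts = xs // 40
    num = parts - 368
    num = parts - 3
    return parts

8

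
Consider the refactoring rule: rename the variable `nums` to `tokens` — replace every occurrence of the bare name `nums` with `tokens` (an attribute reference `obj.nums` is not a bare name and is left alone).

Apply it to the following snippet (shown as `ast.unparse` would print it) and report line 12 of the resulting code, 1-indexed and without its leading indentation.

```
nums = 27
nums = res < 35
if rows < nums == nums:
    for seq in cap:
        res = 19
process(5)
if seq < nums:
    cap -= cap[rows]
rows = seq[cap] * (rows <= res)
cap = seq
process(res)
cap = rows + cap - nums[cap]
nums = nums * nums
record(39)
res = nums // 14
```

Transformed code:
tokens = 27
tokens = res < 35
if rows < tokens == tokens:
    for seq in cap:
        res = 19
process(5)
if seq < tokens:
    cap -= cap[rows]
rows = seq[cap] * (rows <= res)
cap = seq
process(res)
cap = rows + cap - tokens[cap]
tokens = tokens * tokens
record(39)
res = tokens // 14

cap = rows + cap - tokens[cap]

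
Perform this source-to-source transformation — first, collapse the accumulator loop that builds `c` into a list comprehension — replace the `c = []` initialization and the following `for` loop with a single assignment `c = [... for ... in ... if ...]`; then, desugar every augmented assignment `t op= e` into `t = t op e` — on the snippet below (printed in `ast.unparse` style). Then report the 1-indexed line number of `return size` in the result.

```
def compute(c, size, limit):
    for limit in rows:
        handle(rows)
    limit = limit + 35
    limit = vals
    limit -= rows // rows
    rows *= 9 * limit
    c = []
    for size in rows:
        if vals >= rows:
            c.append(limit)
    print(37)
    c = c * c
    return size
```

11

Transformed code:
def compute(c, size, limit):
    for limit in rows:
        handle(rows)
    limit = limit + 35
    limit = vals
    limit = limit - rows // rows
    rows = rows * (9 * limit)
    c = [limit for size in rows if vals >= rows]
    print(37)
    c = c * c
    return size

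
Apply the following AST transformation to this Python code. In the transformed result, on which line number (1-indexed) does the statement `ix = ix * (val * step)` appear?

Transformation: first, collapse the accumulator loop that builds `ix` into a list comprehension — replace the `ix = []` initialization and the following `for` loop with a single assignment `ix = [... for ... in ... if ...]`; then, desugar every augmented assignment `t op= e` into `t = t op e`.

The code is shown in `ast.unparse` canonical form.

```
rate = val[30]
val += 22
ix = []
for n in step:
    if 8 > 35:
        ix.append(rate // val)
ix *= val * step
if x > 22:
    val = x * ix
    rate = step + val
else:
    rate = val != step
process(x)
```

4

Transformed code:
rate = val[30]
val = val + 22
ix = [rate // val for n in step if 8 > 35]
ix = ix * (val * step)
if x > 22:
    val = x * ix
    rate = step + val
else:
    rate = val != step
process(x)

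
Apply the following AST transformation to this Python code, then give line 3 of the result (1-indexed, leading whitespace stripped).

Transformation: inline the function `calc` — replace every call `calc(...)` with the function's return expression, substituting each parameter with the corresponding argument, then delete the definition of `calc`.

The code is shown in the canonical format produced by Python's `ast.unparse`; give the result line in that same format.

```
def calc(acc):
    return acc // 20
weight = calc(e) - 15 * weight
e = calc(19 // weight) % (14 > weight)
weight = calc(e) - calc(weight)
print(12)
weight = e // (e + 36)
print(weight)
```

Transformed code:
weight = e // 20 - 15 * weight
e = 19 // weight // 20 % (14 > weight)
weight = e // 20 - weight // 20
print(12)
weight = e // (e + 36)
print(weight)

weight = e // 20 - weight // 20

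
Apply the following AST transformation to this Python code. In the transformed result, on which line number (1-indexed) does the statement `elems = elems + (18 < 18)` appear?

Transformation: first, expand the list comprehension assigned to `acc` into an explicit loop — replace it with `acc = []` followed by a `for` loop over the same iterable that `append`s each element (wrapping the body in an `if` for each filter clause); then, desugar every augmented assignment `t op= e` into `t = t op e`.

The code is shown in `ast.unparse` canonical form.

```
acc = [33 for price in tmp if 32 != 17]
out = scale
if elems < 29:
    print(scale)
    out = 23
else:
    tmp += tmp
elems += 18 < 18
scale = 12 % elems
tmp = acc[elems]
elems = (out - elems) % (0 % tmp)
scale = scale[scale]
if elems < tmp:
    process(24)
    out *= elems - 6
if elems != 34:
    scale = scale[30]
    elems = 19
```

11

Transformed code:
acc = []
for price in tmp:
    if 32 != 17:
        acc.append(33)
out = scale
if elems < 29:
    print(scale)
    out = 23
else:
    tmp = tmp + tmp
elems = elems + (18 < 18)
scale = 12 % elems
tmp = acc[elems]
elems = (out - elems) % (0 % tmp)
scale = scale[scale]
if elems < tmp:
    process(24)
    out = out * (elems - 6)
if elems != 34:
    scale = scale[30]
    elems = 19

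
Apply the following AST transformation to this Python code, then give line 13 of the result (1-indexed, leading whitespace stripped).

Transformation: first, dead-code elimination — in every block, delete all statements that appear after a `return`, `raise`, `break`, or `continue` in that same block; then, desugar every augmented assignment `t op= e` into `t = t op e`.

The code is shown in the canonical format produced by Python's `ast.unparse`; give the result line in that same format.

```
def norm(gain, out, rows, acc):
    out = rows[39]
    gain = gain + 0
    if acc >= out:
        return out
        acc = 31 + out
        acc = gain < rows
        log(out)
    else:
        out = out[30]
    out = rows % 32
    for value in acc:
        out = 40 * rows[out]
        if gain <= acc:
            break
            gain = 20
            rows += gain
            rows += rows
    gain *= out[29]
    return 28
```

Transformed code:
def norm(gain, out, rows, acc):
    out = rows[39]
    gain = gain + 0
    if acc >= out:
        return out
    else:
        out = out[30]
    out = rows % 32
    for value in acc:
        out = 40 * rows[out]
        if gain <= acc:
            break
    gain = gain * out[29]
    return 28

gain = gain * out[29]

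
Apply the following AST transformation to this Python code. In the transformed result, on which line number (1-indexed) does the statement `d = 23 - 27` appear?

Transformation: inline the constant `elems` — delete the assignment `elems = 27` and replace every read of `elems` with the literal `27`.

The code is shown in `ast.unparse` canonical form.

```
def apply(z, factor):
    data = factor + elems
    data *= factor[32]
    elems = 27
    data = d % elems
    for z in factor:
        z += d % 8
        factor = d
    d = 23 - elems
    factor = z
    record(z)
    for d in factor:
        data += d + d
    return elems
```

Transformed code:
def apply(z, factor):
    data = factor + 27
    data *= factor[32]
    data = d % 27
    for z in factor:
        z += d % 8
        factor = d
    d = 23 - 27
    factor = z
    record(z)
    for d in factor:
        data += d + d
    return 27

8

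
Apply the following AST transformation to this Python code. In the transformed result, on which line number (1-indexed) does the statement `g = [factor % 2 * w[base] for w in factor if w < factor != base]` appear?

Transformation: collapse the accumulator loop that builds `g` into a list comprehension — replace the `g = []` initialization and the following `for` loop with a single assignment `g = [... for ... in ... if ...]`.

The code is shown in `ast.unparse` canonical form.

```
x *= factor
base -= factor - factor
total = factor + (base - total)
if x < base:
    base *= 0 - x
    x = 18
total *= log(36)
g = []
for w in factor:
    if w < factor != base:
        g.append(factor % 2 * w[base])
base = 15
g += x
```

Transformed code:
x *= factor
base -= factor - factor
total = factor + (base - total)
if x < base:
    base *= 0 - x
    x = 18
total *= log(36)
g = [factor % 2 * w[base] for w in factor if w < factor != base]
base = 15
g += x

8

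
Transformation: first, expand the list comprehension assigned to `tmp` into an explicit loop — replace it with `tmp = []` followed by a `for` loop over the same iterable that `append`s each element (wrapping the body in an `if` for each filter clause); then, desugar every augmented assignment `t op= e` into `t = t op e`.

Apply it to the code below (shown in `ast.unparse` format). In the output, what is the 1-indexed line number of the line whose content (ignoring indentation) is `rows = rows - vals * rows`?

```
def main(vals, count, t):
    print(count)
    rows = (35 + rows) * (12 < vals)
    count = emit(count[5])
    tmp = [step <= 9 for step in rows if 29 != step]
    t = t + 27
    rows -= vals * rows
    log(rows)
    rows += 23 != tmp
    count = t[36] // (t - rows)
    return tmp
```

10

Transformed code:
def main(vals, count, t):
    print(count)
    rows = (35 + rows) * (12 < vals)
    count = emit(count[5])
    tmp = []
    for step in rows:
        if 29 != step:
            tmp.append(step <= 9)
    t = t + 27
    rows = rows - vals * rows
    log(rows)
    rows = rows + (23 != tmp)
    count = t[36] // (t - rows)
    return tmp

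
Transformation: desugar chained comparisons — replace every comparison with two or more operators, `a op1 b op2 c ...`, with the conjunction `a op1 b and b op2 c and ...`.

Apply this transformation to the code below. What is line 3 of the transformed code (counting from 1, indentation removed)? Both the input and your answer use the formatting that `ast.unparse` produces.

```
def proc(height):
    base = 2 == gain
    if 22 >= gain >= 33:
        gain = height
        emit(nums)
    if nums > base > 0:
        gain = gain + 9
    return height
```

if 22 >= gain and gain >= 33:

Transformed code:
def proc(height):
    base = 2 == gain
    if 22 >= gain and gain >= 33:
        gain = height
        emit(nums)
    if nums > base and base > 0:
        gain = gain + 9
    return height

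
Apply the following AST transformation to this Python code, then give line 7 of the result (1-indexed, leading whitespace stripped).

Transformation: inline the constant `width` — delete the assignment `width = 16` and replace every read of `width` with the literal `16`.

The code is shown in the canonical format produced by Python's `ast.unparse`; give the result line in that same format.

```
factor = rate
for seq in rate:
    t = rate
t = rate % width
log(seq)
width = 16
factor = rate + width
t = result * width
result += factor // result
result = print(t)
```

t = result * 16

Transformed code:
factor = rate
for seq in rate:
    t = rate
t = rate % 16
log(seq)
factor = rate + 16
t = result * 16
result += factor // result
result = print(t)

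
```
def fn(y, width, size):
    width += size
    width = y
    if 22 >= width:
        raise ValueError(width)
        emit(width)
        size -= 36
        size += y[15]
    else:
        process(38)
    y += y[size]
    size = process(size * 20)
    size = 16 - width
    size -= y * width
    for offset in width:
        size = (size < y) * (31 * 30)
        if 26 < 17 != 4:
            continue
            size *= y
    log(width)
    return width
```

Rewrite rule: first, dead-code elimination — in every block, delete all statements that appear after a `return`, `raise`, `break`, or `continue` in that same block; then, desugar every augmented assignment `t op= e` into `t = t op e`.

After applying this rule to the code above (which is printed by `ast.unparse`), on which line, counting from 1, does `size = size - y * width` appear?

Transformed code:
def fn(y, width, size):
    width = width + size
    width = y
    if 22 >= width:
        raise ValueError(width)
    else:
        process(38)
    y = y + y[size]
    size = process(size * 20)
    size = 16 - width
    size = size - y * width
    for offset in width:
        size = (size < y) * (31 * 30)
        if 26 < 17 != 4:
            continue
    log(width)
    return width

11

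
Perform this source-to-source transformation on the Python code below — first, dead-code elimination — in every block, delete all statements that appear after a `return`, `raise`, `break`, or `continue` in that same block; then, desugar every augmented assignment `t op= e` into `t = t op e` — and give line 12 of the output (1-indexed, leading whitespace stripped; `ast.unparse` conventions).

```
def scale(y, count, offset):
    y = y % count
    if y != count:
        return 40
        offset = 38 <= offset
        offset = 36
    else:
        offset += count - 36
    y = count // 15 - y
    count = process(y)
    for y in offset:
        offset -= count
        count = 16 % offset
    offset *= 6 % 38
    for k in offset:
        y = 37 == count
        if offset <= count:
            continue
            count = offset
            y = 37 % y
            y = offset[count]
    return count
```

offset = offset * (6 % 38)

Transformed code:
def scale(y, count, offset):
    y = y % count
    if y != count:
        return 40
    else:
        offset = offset + (count - 36)
    y = count // 15 - y
    count = process(y)
    for y in offset:
        offset = offset - count
        count = 16 % offset
    offset = offset * (6 % 38)
    for k in offset:
        y = 37 == count
        if offset <= count:
            continue
    return count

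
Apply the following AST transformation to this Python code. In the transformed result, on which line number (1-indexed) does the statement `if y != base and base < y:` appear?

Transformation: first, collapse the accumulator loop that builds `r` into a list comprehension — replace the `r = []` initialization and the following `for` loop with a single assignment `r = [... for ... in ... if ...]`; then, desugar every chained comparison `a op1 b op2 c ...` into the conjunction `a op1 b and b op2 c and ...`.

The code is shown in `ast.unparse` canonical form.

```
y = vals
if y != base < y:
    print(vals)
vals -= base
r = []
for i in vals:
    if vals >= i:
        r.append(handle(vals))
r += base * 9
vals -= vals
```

Transformed code:
y = vals
if y != base and base < y:
    print(vals)
vals -= base
r = [handle(vals) for i in vals if vals >= i]
r += base * 9
vals -= vals

2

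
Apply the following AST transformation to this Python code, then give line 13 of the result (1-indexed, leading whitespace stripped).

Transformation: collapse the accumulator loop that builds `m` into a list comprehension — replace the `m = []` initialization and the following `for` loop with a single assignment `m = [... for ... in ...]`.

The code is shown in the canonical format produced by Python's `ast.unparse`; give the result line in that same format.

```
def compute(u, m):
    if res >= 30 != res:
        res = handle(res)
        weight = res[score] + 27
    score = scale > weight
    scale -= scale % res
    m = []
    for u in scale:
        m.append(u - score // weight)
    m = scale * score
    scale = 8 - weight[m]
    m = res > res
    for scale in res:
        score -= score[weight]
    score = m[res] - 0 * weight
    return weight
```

Transformed code:
def compute(u, m):
    if res >= 30 != res:
        res = handle(res)
        weight = res[score] + 27
    score = scale > weight
    scale -= scale % res
    m = [u - score // weight for u in scale]
    m = scale * score
    scale = 8 - weight[m]
    m = res > res
    for scale in res:
        score -= score[weight]
    score = m[res] - 0 * weight
    return weight

score = m[res] - 0 * weight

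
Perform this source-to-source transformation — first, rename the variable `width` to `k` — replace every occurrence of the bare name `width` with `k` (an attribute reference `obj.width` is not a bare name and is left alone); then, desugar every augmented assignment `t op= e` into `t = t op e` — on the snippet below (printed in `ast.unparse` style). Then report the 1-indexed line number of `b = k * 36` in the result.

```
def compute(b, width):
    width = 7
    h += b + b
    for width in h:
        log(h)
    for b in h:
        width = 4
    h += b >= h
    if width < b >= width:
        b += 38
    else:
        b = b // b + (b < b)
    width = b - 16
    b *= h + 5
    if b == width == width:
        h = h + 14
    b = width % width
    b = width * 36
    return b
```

Transformed code:
def compute(b, k):
    k = 7
    h = h + (b + b)
    for k in h:
        log(h)
    for b in h:
        k = 4
    h = h + (b >= h)
    if k < b >= k:
        b = b + 38
    else:
        b = b // b + (b < b)
    k = b - 16
    b = b * (h + 5)
    if b == k == k:
        h = h + 14
    b = k % k
    b = k * 36
    return b

18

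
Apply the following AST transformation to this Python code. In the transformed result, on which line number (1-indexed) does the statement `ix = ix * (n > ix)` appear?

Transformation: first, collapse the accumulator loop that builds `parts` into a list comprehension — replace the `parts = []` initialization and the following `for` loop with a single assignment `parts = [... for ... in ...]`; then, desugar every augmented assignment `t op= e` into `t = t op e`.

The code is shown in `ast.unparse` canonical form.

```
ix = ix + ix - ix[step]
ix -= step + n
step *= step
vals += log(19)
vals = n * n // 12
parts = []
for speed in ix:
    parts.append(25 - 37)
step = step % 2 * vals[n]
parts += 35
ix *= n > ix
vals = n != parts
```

Transformed code:
ix = ix + ix - ix[step]
ix = ix - (step + n)
step = step * step
vals = vals + log(19)
vals = n * n // 12
parts = [25 - 37 for speed in ix]
step = step % 2 * vals[n]
parts = parts + 35
ix = ix * (n > ix)
vals = n != parts

9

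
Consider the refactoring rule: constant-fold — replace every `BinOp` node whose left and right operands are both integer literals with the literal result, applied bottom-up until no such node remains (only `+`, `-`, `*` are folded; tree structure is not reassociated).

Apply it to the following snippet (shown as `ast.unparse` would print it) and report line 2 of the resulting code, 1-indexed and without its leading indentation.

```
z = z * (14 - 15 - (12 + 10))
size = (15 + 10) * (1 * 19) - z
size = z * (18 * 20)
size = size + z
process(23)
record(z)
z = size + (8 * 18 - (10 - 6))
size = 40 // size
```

Transformed code:
z = z * -23
size = 475 - z
size = z * 360
size = size + z
process(23)
record(z)
z = size + 140
size = 40 // size

size = 475 - z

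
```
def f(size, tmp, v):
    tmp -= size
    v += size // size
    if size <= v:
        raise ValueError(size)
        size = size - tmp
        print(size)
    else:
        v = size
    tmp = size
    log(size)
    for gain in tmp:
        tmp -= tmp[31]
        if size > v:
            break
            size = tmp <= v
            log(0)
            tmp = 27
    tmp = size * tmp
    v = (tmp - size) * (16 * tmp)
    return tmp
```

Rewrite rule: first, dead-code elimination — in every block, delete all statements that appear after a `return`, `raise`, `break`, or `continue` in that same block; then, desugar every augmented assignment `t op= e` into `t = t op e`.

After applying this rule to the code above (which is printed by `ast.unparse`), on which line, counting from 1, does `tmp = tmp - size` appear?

2

Transformed code:
def f(size, tmp, v):
    tmp = tmp - size
    v = v + size // size
    if size <= v:
        raise ValueError(size)
    else:
        v = size
    tmp = size
    log(size)
    for gain in tmp:
        tmp = tmp - tmp[31]
        if size > v:
            break
    tmp = size * tmp
    v = (tmp - size) * (16 * tmp)
    return tmp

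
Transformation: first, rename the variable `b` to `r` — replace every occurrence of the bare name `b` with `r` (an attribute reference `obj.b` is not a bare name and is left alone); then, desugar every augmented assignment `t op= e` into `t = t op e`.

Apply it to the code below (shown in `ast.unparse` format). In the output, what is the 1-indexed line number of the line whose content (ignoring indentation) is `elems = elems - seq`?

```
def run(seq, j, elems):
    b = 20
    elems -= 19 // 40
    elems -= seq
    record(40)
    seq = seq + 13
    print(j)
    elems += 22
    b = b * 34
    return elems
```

4

Transformed code:
def run(seq, j, elems):
    r = 20
    elems = elems - 19 // 40
    elems = elems - seq
    record(40)
    seq = seq + 13
    print(j)
    elems = elems + 22
    r = r * 34
    return elems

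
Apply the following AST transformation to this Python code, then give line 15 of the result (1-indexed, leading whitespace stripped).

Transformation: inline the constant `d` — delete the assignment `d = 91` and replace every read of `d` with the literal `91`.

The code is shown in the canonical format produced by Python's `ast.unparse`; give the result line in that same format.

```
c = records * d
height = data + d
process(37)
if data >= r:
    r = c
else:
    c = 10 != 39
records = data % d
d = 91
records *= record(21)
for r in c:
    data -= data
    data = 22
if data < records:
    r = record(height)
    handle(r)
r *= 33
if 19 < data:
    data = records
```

handle(r)

Transformed code:
c = records * 91
height = data + 91
process(37)
if data >= r:
    r = c
else:
    c = 10 != 39
records = data % 91
records *= record(21)
for r in c:
    data -= data
    data = 22
if data < records:
    r = record(height)
    handle(r)
r *= 33
if 19 < data:
    data = records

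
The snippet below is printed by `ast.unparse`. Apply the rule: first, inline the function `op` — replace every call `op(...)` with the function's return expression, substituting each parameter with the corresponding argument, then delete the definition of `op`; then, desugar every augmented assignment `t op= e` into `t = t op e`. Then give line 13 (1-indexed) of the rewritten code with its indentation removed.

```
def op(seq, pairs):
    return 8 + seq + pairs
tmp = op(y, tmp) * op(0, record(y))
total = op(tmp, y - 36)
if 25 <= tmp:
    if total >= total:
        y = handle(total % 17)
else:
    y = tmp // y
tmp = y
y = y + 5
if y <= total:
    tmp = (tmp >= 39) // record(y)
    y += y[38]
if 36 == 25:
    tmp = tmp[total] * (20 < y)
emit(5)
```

Transformed code:
tmp = (8 + y + tmp) * (8 + 0 + record(y))
total = 8 + tmp + (y - 36)
if 25 <= tmp:
    if total >= total:
        y = handle(total % 17)
else:
    y = tmp // y
tmp = y
y = y + 5
if y <= total:
    tmp = (tmp >= 39) // record(y)
    y = y + y[38]
if 36 == 25:
    tmp = tmp[total] * (20 < y)
emit(5)

if 36 == 25:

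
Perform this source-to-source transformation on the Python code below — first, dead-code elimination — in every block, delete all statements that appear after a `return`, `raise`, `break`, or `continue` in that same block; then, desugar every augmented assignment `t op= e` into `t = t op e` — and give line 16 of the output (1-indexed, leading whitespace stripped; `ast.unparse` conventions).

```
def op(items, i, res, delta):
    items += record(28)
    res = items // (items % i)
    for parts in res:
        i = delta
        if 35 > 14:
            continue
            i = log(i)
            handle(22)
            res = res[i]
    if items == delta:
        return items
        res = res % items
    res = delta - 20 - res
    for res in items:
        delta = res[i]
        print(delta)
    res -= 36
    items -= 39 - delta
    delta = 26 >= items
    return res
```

Transformed code:
def op(items, i, res, delta):
    items = items + record(28)
    res = items // (items % i)
    for parts in res:
        i = delta
        if 35 > 14:
            continue
    if items == delta:
        return items
    res = delta - 20 - res
    for res in items:
        delta = res[i]
        print(delta)
    res = res - 36
    items = items - (39 - delta)
    delta = 26 >= items
    return res

delta = 26 >= items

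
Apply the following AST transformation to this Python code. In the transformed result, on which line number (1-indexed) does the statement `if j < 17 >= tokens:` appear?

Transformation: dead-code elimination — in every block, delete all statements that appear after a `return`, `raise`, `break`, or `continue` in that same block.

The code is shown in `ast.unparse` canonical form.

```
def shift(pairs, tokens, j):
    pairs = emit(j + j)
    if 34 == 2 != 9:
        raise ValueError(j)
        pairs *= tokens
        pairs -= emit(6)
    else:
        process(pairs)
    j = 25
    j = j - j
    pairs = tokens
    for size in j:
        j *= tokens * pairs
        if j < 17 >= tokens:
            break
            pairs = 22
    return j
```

12

Transformed code:
def shift(pairs, tokens, j):
    pairs = emit(j + j)
    if 34 == 2 != 9:
        raise ValueError(j)
    else:
        process(pairs)
    j = 25
    j = j - j
    pairs = tokens
    for size in j:
        j *= tokens * pairs
        if j < 17 >= tokens:
            break
    return j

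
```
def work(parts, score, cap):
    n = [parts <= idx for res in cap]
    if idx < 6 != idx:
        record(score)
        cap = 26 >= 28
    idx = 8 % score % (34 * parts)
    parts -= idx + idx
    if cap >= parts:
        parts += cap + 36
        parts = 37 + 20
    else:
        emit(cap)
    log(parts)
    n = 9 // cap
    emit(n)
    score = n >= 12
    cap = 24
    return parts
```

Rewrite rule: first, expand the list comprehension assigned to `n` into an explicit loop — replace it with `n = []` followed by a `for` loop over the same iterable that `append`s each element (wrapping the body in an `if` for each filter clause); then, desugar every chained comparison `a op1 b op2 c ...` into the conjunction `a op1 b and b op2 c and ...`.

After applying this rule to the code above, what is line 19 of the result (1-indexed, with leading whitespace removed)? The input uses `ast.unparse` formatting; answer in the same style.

cap = 24

Transformed code:
def work(parts, score, cap):
    n = []
    for res in cap:
        n.append(parts <= idx)
    if idx < 6 and 6 != idx:
        record(score)
        cap = 26 >= 28
    idx = 8 % score % (34 * parts)
    parts -= idx + idx
    if cap >= parts:
        parts += cap + 36
        parts = 37 + 20
    else:
        emit(cap)
    log(parts)
    n = 9 // cap
    emit(n)
    score = n >= 12
    cap = 24
    return parts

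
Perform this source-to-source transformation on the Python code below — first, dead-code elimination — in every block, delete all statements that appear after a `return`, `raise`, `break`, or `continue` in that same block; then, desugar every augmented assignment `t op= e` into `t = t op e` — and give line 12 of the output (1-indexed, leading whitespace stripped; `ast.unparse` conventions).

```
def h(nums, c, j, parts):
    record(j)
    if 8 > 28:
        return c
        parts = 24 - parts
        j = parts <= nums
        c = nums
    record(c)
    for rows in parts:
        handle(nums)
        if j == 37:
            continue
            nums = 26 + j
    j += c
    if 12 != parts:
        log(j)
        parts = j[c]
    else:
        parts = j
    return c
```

Transformed code:
def h(nums, c, j, parts):
    record(j)
    if 8 > 28:
        return c
    record(c)
    for rows in parts:
        handle(nums)
        if j == 37:
            continue
    j = j + c
    if 12 != parts:
        log(j)
        parts = j[c]
    else:
        parts = j
    return c

log(j)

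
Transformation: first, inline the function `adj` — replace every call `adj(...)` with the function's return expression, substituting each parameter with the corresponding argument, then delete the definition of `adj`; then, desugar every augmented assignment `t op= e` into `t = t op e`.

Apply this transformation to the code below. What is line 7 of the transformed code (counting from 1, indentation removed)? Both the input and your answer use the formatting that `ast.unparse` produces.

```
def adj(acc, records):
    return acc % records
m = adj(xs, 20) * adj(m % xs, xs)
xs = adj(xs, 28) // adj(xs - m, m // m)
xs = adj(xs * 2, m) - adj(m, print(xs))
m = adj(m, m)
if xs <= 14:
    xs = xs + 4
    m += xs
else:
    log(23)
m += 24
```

Transformed code:
m = xs % 20 * (m % xs % xs)
xs = xs % 28 // ((xs - m) % (m // m))
xs = xs * 2 % m - m % print(xs)
m = m % m
if xs <= 14:
    xs = xs + 4
    m = m + xs
else:
    log(23)
m = m + 24

m = m + xs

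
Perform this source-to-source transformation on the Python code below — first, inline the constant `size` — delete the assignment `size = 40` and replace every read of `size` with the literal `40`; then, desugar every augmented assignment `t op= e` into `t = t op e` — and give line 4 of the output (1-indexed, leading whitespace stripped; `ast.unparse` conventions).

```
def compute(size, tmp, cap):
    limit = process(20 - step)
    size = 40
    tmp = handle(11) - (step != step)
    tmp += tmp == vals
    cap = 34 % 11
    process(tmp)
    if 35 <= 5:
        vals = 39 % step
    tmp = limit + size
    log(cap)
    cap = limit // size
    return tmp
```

Transformed code:
def compute(size, tmp, cap):
    limit = process(20 - step)
    tmp = handle(11) - (step != step)
    tmp = tmp + (tmp == vals)
    cap = 34 % 11
    process(tmp)
    if 35 <= 5:
        vals = 39 % step
    tmp = limit + 40
    log(cap)
    cap = limit // 40
    return tmp

tmp = tmp + (tmp == vals)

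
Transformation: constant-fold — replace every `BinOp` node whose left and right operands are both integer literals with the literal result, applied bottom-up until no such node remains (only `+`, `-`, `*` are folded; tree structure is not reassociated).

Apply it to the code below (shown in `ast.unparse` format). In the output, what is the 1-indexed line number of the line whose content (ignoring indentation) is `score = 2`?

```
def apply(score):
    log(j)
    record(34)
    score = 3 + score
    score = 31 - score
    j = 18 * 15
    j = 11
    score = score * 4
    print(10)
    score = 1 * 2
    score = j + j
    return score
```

10

Transformed code:
def apply(score):
    log(j)
    record(34)
    score = 3 + score
    score = 31 - score
    j = 270
    j = 11
    score = score * 4
    print(10)
    score = 2
    score = j + j
    return score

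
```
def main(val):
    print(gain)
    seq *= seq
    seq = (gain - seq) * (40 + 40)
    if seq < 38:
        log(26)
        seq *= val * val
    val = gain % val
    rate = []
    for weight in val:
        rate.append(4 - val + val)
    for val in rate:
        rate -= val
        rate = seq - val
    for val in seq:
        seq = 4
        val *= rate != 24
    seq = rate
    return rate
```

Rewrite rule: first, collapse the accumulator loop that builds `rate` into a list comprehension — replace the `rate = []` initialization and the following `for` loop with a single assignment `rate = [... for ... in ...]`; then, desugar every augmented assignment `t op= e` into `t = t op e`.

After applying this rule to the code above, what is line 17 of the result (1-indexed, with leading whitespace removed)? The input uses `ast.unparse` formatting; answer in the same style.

Transformed code:
def main(val):
    print(gain)
    seq = seq * seq
    seq = (gain - seq) * (40 + 40)
    if seq < 38:
        log(26)
        seq = seq * (val * val)
    val = gain % val
    rate = [4 - val + val for weight in val]
    for val in rate:
        rate = rate - val
        rate = seq - val
    for val in seq:
        seq = 4
        val = val * (rate != 24)
    seq = rate
    return rate

return rate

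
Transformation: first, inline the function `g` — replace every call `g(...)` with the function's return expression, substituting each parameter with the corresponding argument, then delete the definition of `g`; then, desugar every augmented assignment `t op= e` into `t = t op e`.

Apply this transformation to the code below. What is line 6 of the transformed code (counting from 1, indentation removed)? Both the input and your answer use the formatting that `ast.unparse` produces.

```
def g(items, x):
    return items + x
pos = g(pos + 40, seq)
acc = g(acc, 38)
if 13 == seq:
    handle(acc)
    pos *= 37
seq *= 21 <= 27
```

seq = seq * (21 <= 27)

Transformed code:
pos = pos + 40 + seq
acc = acc + 38
if 13 == seq:
    handle(acc)
    pos = pos * 37
seq = seq * (21 <= 27)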